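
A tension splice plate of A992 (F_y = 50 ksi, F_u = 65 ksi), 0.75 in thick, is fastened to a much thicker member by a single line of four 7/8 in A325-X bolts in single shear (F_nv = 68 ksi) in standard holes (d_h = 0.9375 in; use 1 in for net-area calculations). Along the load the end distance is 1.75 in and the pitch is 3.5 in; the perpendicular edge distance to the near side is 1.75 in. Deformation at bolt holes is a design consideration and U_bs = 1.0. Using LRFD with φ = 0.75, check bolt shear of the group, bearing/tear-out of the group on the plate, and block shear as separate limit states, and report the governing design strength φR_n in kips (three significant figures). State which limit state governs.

Bolt shear: A_b = π·0.875²/4 = 0.6013 in²; R_n = 68 × 0.6013 × 4 × 1 = 163.6 kips → 0.75 × 163.6 = 123 kips.
Bearing: edge l_c = 1.281, r_n = 74.95 kips; interior l_c = 2.562, r_n = 102.4 kips; R_n = 74.95 + 3·102.4 = 382.1 kips → 287 kips.
Block shear: A_gv = 9.188, A_nv = 6.562, A_nt = 0.9375 in²; R_n = min(0.6F_uA_nv, 0.6F_yA_gv) + U_bs·F_u·A_nt = 316.9 kips → 238 kips.
Bolt shear governs: 123 kips.

123 kips (bolt shear governs)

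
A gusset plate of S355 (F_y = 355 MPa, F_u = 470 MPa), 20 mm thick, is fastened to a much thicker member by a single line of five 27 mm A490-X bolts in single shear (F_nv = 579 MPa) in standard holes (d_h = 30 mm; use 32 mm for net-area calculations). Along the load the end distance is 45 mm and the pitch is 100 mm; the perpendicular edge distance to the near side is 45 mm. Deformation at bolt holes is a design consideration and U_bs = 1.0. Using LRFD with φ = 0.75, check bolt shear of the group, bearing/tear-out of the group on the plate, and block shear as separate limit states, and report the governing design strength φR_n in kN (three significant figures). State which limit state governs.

Bolt shear: A_b = π·27²/4 = 572.6 mm²; R_n = 579 × 572.6 × 5 × 1 / 1000 = 1658 kN → 0.75 × 1658 = 1240 kN.
Bearing: edge l_c = 30, r_n = 338.4 kN; interior l_c = 70, r_n = 609.1 kN; R_n = 338.4 + 4·609.1 = 2775 kN → 2080 kN.
Block shear: A_gv = 8900, A_nv = 6020, A_nt = 580 mm²; R_n = min(0.6F_uA_nv, 0.6F_yA_gv) + U_bs·F_u·A_nt = 1970 kN → 1480 kN.
Bolt shear governs: 1240 kN.

1240 kN (bolt shear governs)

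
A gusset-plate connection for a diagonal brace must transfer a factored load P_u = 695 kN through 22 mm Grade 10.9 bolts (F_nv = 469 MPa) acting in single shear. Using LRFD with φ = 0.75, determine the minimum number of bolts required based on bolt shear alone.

A_b = π·22²/4 = 380.1 mm².
Per-bolt design strength φR_n = 0.75 × 469 × 380.1 × 1 / 1000 = 133.7 kN.
n ≥ 695 / 133.7 = 5.198 → use 6 bolts.

6 bolts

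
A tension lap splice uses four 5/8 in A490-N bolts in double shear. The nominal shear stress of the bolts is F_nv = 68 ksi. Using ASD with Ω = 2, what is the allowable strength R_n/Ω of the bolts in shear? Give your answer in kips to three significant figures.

83.4 kips

A_b = π × 0.625² / 4 = 0.3068 in².
R_n = F_nv · A_b · n · n_s = 68 × 0.3068 × 4 × 2 = 166.9 kips.
Allowable strength R_n/Ω = 166.9 / 2 = 83.4 kips.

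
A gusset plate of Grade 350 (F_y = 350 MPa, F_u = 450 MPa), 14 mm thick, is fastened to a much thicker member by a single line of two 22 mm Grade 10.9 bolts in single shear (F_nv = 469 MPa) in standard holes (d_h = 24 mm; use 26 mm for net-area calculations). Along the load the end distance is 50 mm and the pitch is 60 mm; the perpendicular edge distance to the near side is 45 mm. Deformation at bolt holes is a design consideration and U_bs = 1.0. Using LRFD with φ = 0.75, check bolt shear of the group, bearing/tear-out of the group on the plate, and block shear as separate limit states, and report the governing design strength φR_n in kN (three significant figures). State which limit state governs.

Bolt shear: A_b = π·22²/4 = 380.1 mm²; R_n = 469 × 380.1 × 2 × 1 / 1000 = 356.6 kN → 0.75 × 356.6 = 267 kN.
Bearing: edge l_c = 38, r_n = 287.3 kN; interior l_c = 36, r_n = 272.2 kN; R_n = 287.3 + 1·272.2 = 559.4 kN → 420 kN.
Block shear: A_gv = 1540, A_nv = 994, A_nt = 448 mm²; R_n = min(0.6F_uA_nv, 0.6F_yA_gv) + U_bs·F_u·A_nt = 470 kN → 352 kN.
Bolt shear governs: 267 kN.

267 kN (bolt shear governs)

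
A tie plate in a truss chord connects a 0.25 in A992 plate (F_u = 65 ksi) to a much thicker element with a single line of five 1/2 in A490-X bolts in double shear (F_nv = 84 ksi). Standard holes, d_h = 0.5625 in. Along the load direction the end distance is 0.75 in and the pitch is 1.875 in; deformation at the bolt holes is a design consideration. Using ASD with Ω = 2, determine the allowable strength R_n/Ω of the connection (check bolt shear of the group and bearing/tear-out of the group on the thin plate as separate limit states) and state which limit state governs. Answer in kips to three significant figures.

43.6 kips (bearing governs)

Bolt shear: A_b = π·0.5²/4 = 0.1963 in²; R_n = 84 × 0.1963 × 5 × 2 = 164.9 kips → 164.9 / 2 = 82.5 kips.
Bearing (1.2 l_c t F_u ≤ 2.4 d t F_u): upper limit = 2.4·0.5·0.25·65 = 19.5 kips.
  Edge l_c = 0.75 − 0.5625/2 = 0.4688 → r_n = 9.141 kips; interior l_c = 1.875 − 0.5625 = 1.312 → r_n = 19.5 kips.
  R_n,bearing = 1·9.141 + 4·19.5 = 87.14 kips → 87.14 / 2 = 43.6 kips.
Bearing governs: 43.6 kips.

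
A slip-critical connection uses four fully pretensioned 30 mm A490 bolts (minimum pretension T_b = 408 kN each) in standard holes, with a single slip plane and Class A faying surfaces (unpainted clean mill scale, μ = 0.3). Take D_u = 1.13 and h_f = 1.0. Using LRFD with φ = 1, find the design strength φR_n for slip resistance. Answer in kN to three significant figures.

R_n = μ · D_u · h_f · T_b · n_s · n_b = 0.3 × 1.13 × 1.0 × 408 × 1 × 4 = 553.2 kN.
Design strength φR_n = 1 × 553.2 = 553 kN.

553 kN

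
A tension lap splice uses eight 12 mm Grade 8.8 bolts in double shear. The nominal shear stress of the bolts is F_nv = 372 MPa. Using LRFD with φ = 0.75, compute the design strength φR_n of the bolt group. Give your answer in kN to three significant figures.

505 kN

A_b = π × 12² / 4 = 113.1 mm².
R_n = F_nv · A_b · n · n_s = 372 × 113.1 × 8 × 2 / 1000 = 673.2 kN.
Design strength φR_n = 0.75 × 673.2 = 505 kN.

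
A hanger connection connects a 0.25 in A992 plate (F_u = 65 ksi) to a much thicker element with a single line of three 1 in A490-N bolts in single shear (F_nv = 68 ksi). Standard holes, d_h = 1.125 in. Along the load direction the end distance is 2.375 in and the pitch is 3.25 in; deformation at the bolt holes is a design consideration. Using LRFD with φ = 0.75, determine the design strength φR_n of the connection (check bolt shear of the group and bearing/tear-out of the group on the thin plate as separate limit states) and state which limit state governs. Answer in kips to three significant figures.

Bolt shear: A_b = π·1²/4 = 0.7854 in²; R_n = 68 × 0.7854 × 3 × 1 = 160.2 kips → 0.75 × 160.2 = 120 kips.
Bearing (1.2 l_c t F_u ≤ 2.4 d t F_u): upper limit = 2.4·1·0.25·65 = 39 kips.
  Edge l_c = 2.375 − 1.125/2 = 1.812 → r_n = 35.34 kips; interior l_c = 3.25 − 1.125 = 2.125 → r_n = 39 kips.
  R_n,bearing = 1·35.34 + 2·39 = 113.3 kips → 0.75 × 113.3 = 85 kips.
Bearing governs: 85 kips.

85 kips (bearing governs)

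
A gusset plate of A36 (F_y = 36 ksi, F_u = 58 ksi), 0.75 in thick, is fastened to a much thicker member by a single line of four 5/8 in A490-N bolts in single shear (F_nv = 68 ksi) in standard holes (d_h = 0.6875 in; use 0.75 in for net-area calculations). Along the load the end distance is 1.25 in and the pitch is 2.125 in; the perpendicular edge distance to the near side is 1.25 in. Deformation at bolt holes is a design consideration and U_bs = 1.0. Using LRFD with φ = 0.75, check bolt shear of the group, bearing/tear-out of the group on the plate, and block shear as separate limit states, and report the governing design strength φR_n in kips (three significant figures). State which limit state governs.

Bolt shear: A_b = π·0.625²/4 = 0.3068 in²; R_n = 68 × 0.3068 × 4 × 1 = 83.45 kips → 0.75 × 83.45 = 62.6 kips.
Bearing: edge l_c = 0.9062, r_n = 47.31 kips; interior l_c = 1.438, r_n = 65.25 kips; R_n = 47.31 + 3·65.25 = 243.1 kips → 182 kips.
Block shear: A_gv = 5.719, A_nv = 3.75, A_nt = 0.6562 in²; R_n = min(0.6F_uA_nv, 0.6F_yA_gv) + U_bs·F_u·A_nt = 161.6 kips → 121 kips.
Bolt shear governs: 62.6 kips.

62.6 kips (bolt shear governs)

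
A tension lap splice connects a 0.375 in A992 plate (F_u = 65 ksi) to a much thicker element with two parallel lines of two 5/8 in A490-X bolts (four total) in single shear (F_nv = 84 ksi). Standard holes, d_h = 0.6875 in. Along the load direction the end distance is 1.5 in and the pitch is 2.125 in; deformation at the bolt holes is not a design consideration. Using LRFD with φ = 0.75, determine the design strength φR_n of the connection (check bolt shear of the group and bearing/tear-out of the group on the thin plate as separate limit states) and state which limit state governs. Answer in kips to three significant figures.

77.3 kips (bolt shear governs)

Bolt shear: A_b = π·0.625²/4 = 0.3068 in²; R_n = 84 × 0.3068 × 4 × 1 = 103.1 kips → 0.75 × 103.1 = 77.3 kips.
Bearing (1.5 l_c t F_u ≤ 3.0 d t F_u): upper limit = 3.0·0.625·0.375·65 = 45.7 kips.
  Edge l_c = 1.5 − 0.6875/2 = 1.156 → r_n = 42.28 kips; interior l_c = 2.125 − 0.6875 = 1.438 → r_n = 45.7 kips.
  R_n,bearing = 2·42.28 + 2·45.7 = 176 kips → 0.75 × 176 = 132 kips.
Bolt shear governs: 77.3 kips.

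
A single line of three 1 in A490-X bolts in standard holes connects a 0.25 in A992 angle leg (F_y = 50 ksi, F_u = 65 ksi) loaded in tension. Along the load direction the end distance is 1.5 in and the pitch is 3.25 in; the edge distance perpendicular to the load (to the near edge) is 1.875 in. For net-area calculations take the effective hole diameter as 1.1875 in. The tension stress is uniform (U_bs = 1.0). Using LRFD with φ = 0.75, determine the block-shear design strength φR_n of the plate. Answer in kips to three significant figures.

52.4 kips

Shear plane L_v = 1.5 + 2·3.25 = 8 in; A_gv = 8 × 0.25 = 2 in².
A_nv = (8 − 2.5·1.1875) × 0.25 = 1.258 in².
A_nt = (1.875 − 0.5·1.1875) × 0.25 = 0.3203 in².
0.6 F_u A_nv = 49.05 kips; 0.6 F_y A_gv = 60 kips → shear rupture governs the shear term.
R_n = 49.05 + 1.0 × 65 × 0.3203 = 69.88 kips.
Design strength φR_n = 0.75 × 69.88 = 52.4 kips.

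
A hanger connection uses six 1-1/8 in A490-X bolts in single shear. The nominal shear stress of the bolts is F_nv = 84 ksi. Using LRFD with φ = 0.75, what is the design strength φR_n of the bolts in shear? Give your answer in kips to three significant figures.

376 kips

A_b = π × 1.125² / 4 = 0.994 in².
R_n = F_nv · A_b · n · n_s = 84 × 0.994 × 6 × 1 = 501 kips.
Design strength φR_n = 0.75 × 501 = 376 kips.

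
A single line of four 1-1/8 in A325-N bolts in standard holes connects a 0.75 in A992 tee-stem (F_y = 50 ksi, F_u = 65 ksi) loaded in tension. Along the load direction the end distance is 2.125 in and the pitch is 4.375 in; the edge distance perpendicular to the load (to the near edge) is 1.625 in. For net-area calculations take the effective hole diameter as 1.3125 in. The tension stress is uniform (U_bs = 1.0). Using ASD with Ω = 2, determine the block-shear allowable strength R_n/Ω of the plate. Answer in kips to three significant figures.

179 kips

Shear plane L_v = 2.125 + 3·4.375 = 15.25 in; A_gv = 15.25 × 0.75 = 11.44 in².
A_nv = (15.25 − 3.5·1.3125) × 0.75 = 7.992 in².
A_nt = (1.625 − 0.5·1.3125) × 0.75 = 0.7266 in².
0.6 F_u A_nv = 311.7 kips; 0.6 F_y A_gv = 343.1 kips → shear rupture governs the shear term.
R_n = 311.7 + 1.0 × 65 × 0.7266 = 358.9 kips.
Allowable strength R_n/Ω = 358.9 / 2 = 179 kips.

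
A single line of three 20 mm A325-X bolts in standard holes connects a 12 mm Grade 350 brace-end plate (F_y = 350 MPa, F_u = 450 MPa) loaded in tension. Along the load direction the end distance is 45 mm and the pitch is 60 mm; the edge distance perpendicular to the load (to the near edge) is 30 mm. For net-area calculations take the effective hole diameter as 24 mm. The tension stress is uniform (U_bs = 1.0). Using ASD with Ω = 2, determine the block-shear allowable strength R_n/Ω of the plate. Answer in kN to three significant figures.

Shear plane L_v = 45 + 2·60 = 165 mm; A_gv = 165 × 12 = 1980 mm².
A_nv = (165 − 2.5·24) × 12 = 1260 mm².
A_nt = (30 − 0.5·24) × 12 = 216 mm².
0.6 F_u A_nv = 340.2 kN; 0.6 F_y A_gv = 415.8 kN → shear rupture governs the shear term.
R_n = 340.2 + 1.0 × 450 × 216 / 1000 = 437.4 kN.
Allowable strength R_n/Ω = 437.4 / 2 = 219 kN.

219 kN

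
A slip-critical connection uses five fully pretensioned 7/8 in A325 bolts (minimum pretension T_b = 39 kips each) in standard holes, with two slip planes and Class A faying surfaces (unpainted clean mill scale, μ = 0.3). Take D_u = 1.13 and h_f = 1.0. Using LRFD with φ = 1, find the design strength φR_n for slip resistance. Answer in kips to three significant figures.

R_n = μ · D_u · h_f · T_b · n_s · n_b = 0.3 × 1.13 × 1.0 × 39 × 2 × 5 = 132.2 kips.
Design strength φR_n = 1 × 132.2 = 132 kips.

132 kips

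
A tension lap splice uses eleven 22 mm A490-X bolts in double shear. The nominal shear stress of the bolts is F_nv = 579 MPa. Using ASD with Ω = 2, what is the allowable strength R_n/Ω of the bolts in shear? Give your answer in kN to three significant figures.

2420 kN

A_b = π × 22² / 4 = 380.1 mm².
R_n = F_nv · A_b · n · n_s = 579 × 380.1 × 11 × 2 / 1000 = 4842 kN.
Allowable strength R_n/Ω = 4842 / 2 = 2420 kN.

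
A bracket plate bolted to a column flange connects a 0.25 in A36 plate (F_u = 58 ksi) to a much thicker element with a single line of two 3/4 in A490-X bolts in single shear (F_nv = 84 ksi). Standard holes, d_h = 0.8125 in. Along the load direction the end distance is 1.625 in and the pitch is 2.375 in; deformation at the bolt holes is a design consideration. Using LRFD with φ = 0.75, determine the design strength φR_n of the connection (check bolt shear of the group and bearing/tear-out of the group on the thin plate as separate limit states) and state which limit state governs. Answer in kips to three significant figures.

Bolt shear: A_b = π·0.75²/4 = 0.4418 in²; R_n = 84 × 0.4418 × 2 × 1 = 74.22 kips → 0.75 × 74.22 = 55.7 kips.
Bearing (1.2 l_c t F_u ≤ 2.4 d t F_u): upper limit = 2.4·0.75·0.25·58 = 26.1 kips.
  Edge l_c = 1.625 − 0.8125/2 = 1.219 → r_n = 21.21 kips; interior l_c = 2.375 − 0.8125 = 1.562 → r_n = 26.1 kips.
  R_n,bearing = 1·21.21 + 1·26.1 = 47.31 kips → 0.75 × 47.31 = 35.5 kips.
Bearing governs: 35.5 kips.

35.5 kips (bearing governs)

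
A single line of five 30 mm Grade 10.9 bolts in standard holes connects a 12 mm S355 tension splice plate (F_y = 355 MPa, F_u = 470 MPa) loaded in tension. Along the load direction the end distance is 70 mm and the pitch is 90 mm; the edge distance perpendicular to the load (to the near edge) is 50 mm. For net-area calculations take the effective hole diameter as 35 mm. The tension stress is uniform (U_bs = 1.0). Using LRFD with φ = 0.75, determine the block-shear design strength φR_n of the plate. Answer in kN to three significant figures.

Shear plane L_v = 70 + 4·90 = 430 mm; A_gv = 430 × 12 = 5160 mm².
A_nv = (430 − 4.5·35) × 12 = 3270 mm².
A_nt = (50 − 0.5·35) × 12 = 390 mm².
0.6 F_u A_nv = 922.1 kN; 0.6 F_y A_gv = 1099 kN → shear rupture governs the shear term.
R_n = 922.1 + 1.0 × 470 × 390 / 1000 = 1105 kN.
Design strength φR_n = 0.75 × 1105 = 829 kN.

829 kN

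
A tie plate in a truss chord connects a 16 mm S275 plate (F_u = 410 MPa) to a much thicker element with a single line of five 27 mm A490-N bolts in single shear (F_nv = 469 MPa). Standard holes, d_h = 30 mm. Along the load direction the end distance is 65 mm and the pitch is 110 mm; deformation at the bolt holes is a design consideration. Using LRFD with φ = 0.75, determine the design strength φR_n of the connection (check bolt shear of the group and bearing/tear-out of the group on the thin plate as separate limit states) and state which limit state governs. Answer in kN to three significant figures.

1010 kN (bolt shear governs)

Bolt shear: A_b = π·27²/4 = 572.6 mm²; R_n = 469 × 572.6 × 5 × 1 / 1000 = 1343 kN → 0.75 × 1343 = 1010 kN.
Bearing (1.2 l_c t F_u ≤ 2.4 d t F_u): upper limit = 2.4·27·16·410 / 1000 = 425.1 kN.
  Edge l_c = 65 − 30/2 = 50 → r_n = 393.6 kN; interior l_c = 110 − 30 = 80 → r_n = 425.1 kN.
  R_n,bearing = 1·393.6 + 4·425.1 = 2094 kN → 0.75 × 2094 = 1570 kN.
Bolt shear governs: 1010 kN.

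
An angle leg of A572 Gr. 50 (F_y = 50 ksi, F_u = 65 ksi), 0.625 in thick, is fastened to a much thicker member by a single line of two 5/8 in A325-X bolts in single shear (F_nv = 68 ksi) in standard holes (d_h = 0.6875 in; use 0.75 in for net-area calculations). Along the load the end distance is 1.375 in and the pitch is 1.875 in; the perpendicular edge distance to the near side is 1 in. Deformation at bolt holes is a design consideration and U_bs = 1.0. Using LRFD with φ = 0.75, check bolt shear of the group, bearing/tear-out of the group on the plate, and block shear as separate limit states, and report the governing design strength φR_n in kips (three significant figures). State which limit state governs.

31.3 kips (bolt shear governs)

Bolt shear: A_b = π·0.625²/4 = 0.3068 in²; R_n = 68 × 0.3068 × 2 × 1 = 41.72 kips → 0.75 × 41.72 = 31.3 kips.
Bearing: edge l_c = 1.031, r_n = 50.27 kips; interior l_c = 1.188, r_n = 57.89 kips; R_n = 50.27 + 1·57.89 = 108.2 kips → 81.1 kips.
Block shear: A_gv = 2.031, A_nv = 1.328, A_nt = 0.3906 in²; R_n = min(0.6F_uA_nv, 0.6F_yA_gv) + U_bs·F_u·A_nt = 77.19 kips → 57.9 kips.
Bolt shear governs: 31.3 kips.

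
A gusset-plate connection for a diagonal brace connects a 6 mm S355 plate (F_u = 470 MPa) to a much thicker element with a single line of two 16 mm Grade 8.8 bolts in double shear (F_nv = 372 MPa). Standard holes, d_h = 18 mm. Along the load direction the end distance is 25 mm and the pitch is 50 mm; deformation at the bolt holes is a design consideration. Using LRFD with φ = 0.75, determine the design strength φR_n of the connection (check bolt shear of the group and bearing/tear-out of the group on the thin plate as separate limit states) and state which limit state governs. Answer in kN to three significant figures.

122 kN (bearing governs)

Bolt shear: A_b = π·16²/4 = 201.1 mm²; R_n = 372 × 201.1 × 2 × 2 / 1000 = 299.2 kN → 0.75 × 299.2 = 224 kN.
Bearing (1.2 l_c t F_u ≤ 2.4 d t F_u): upper limit = 2.4·16·6·470 / 1000 = 108.3 kN.
  Edge l_c = 25 − 18/2 = 16 → r_n = 54.14 kN; interior l_c = 50 − 18 = 32 → r_n = 108.3 kN.
  R_n,bearing = 1·54.14 + 1·108.3 = 162.4 kN → 0.75 × 162.4 = 122 kN.
Bearing governs: 122 kN.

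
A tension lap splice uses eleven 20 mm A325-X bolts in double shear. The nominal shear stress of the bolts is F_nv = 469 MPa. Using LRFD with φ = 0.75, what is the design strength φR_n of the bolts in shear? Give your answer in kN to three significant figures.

A_b = π × 20² / 4 = 314.2 mm².
R_n = F_nv · A_b · n · n_s = 469 × 314.2 × 11 × 2 / 1000 = 3241 kN.
Design strength φR_n = 0.75 × 3241 = 2430 kN.

2430 kN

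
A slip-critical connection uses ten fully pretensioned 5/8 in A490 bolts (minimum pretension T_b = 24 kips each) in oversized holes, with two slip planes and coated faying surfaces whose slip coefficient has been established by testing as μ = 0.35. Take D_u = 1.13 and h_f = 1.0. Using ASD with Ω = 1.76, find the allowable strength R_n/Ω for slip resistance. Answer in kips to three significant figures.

108 kips

R_n = μ · D_u · h_f · T_b · n_s · n_b = 0.35 × 1.13 × 1.0 × 24 × 2 × 10 = 189.8 kips.
Allowable strength R_n/Ω = 189.8 / 1.76 = 108 kips.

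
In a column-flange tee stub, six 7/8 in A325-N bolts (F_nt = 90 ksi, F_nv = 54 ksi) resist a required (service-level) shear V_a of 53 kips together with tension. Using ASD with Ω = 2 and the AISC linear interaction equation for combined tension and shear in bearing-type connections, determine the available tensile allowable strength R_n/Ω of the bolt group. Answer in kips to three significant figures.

A_b = π·0.875²/4 = 0.6013 in²; f_rv = 53 / (6 × 0.6013) = 14.69 ksi.
F'_nt = 1.3 F_nt − (Ω F_nt / F_nv) f_rv = 1.3·90 − (2·90/54)·14.69 = 68.03 ksi, capped at F_nt → F'_nt = 68.03 ksi.
R_n = F'_nt · A_b · n = 68.03 × 0.6013 × 6 = 245.5 kips.
Allowable strength R_n/Ω = 245.5 / 2 = 123 kips.

123 kips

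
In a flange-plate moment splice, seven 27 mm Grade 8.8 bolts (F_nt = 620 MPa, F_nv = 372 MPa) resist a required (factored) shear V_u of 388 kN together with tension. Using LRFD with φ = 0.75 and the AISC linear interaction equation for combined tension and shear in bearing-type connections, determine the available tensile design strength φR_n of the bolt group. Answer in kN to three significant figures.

1780 kN

A_b = π·27²/4 = 572.6 mm²; f_rv = 388 × 1000 / (7 × 572.6) = 96.81 MPa.
F'_nt = 1.3 F_nt − (F_nt / φF_nv) f_rv = 1.3·620 − (620/(0.75·372))·96.81 = 590.9 MPa, capped at F_nt → F'_nt = 590.9 MPa.
R_n = F'_nt · A_b · n = 590.9 × 572.6 × 7 / 1000 = 2368 kN.
Design strength φR_n = 0.75 × 2368 = 1780 kN.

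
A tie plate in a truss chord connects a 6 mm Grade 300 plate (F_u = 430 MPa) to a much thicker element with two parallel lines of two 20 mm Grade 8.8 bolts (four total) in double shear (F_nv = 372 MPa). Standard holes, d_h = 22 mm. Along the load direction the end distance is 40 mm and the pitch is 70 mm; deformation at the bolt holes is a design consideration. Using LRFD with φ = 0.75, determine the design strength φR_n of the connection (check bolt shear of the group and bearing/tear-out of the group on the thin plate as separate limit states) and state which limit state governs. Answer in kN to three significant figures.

Bolt shear: A_b = π·20²/4 = 314.2 mm²; R_n = 372 × 314.2 × 4 × 2 / 1000 = 934.9 kN → 0.75 × 934.9 = 701 kN.
Bearing (1.2 l_c t F_u ≤ 2.4 d t F_u): upper limit = 2.4·20·6·430 / 1000 = 123.8 kN.
  Edge l_c = 40 − 22/2 = 29 → r_n = 89.78 kN; interior l_c = 70 − 22 = 48 → r_n = 123.8 kN.
  R_n,bearing = 2·89.78 + 2·123.8 = 427.2 kN → 0.75 × 427.2 = 320 kN.
Bearing governs: 320 kN.

320 kN (bearing governs)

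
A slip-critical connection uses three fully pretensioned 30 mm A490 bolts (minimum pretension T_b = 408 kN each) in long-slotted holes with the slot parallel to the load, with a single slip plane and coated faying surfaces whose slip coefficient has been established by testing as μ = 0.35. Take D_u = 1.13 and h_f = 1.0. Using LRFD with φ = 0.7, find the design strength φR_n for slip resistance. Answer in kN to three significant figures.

R_n = μ · D_u · h_f · T_b · n_s · n_b = 0.35 × 1.13 × 1.0 × 408 × 1 × 3 = 484.1 kN.
Design strength φR_n = 0.7 × 484.1 = 339 kN.

339 kN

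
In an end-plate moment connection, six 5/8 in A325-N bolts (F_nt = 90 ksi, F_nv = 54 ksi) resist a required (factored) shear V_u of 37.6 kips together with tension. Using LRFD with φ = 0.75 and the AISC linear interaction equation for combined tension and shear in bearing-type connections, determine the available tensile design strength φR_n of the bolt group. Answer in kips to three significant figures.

98.9 kips

A_b = π·0.625²/4 = 0.3068 in²; f_rv = 37.6 / (6 × 0.3068) = 20.43 ksi.
F'_nt = 1.3 F_nt − (F_nt / φF_nv) f_rv = 1.3·90 − (90/(0.75·54))·20.43 = 71.61 ksi, capped at F_nt → F'_nt = 71.61 ksi.
R_n = F'_nt · A_b · n = 71.61 × 0.3068 × 6 = 131.8 kips.
Design strength φR_n = 0.75 × 131.8 = 98.9 kips.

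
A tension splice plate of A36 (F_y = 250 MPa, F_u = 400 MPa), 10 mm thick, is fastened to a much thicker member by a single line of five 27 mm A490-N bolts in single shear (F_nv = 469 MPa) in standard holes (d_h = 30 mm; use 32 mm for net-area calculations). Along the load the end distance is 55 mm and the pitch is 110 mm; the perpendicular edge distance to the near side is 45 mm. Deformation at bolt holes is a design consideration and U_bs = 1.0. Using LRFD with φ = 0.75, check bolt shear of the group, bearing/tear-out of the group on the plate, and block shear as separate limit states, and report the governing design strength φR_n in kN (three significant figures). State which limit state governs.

644 kN (block shear governs)

Bolt shear: A_b = π·27²/4 = 572.6 mm²; R_n = 469 × 572.6 × 5 × 1 / 1000 = 1343 kN → 0.75 × 1343 = 1010 kN.
Bearing: edge l_c = 40, r_n = 192 kN; interior l_c = 80, r_n = 259.2 kN; R_n = 192 + 4·259.2 = 1229 kN → 922 kN.
Block shear: A_gv = 4950, A_nv = 3510, A_nt = 290 mm²; R_n = min(0.6F_uA_nv, 0.6F_yA_gv) + U_bs·F_u·A_nt = 858.5 kN → 644 kN.
Block shear governs: 644 kN.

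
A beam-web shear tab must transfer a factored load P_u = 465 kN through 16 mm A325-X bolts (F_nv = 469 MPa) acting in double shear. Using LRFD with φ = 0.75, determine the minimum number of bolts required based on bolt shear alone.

A_b = π·16²/4 = 201.1 mm².
Per-bolt design strength φR_n = 0.75 × 469 × 201.1 × 2 / 1000 = 141.4 kN.
n ≥ 465 / 141.4 = 3.287 → use 4 bolts.

4 bolts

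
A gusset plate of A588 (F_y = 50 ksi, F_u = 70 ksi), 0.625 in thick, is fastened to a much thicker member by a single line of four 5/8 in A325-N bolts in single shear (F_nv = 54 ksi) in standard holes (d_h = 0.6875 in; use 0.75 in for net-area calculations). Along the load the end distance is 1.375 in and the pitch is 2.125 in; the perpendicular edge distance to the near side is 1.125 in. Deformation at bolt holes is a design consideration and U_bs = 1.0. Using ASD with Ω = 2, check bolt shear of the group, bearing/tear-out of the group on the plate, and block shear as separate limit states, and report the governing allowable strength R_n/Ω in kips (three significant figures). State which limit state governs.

Bolt shear: A_b = π·0.625²/4 = 0.3068 in²; R_n = 54 × 0.3068 × 4 × 1 = 66.27 kips → 66.27 / 2 = 33.1 kips.
Bearing: edge l_c = 1.031, r_n = 54.14 kips; interior l_c = 1.438, r_n = 65.62 kips; R_n = 54.14 + 3·65.62 = 251 kips → 126 kips.
Block shear: A_gv = 4.844, A_nv = 3.203, A_nt = 0.4688 in²; R_n = min(0.6F_uA_nv, 0.6F_yA_gv) + U_bs·F_u·A_nt = 167.3 kips → 83.7 kips.
Bolt shear governs: 33.1 kips.

33.1 kips (bolt shear governs)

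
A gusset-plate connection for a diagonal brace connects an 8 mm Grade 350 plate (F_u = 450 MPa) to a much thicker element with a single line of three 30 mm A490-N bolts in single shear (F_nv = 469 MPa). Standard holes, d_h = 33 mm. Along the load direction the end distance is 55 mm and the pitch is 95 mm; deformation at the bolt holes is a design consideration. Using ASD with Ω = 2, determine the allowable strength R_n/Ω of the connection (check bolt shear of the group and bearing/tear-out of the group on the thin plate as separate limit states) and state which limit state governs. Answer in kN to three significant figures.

Bolt shear: A_b = π·30²/4 = 706.9 mm²; R_n = 469 × 706.9 × 3 × 1 / 1000 = 994.5 kN → 994.5 / 2 = 497 kN.
Bearing (1.2 l_c t F_u ≤ 2.4 d t F_u): upper limit = 2.4·30·8·450 / 1000 = 259.2 kN.
  Edge l_c = 55 − 33/2 = 38.5 → r_n = 166.3 kN; interior l_c = 95 − 33 = 62 → r_n = 259.2 kN.
  R_n,bearing = 1·166.3 + 2·259.2 = 684.7 kN → 684.7 / 2 = 342 kN.
Bearing governs: 342 kN.

342 kN (bearing governs)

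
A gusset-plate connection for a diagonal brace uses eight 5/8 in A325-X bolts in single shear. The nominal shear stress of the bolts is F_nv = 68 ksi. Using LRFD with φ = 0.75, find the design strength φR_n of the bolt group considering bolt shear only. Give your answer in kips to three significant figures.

A_b = π × 0.625² / 4 = 0.3068 in².
R_n = F_nv · A_b · n · n_s = 68 × 0.3068 × 8 × 1 = 166.9 kips.
Design strength φR_n = 0.75 × 166.9 = 125 kips.

125 kips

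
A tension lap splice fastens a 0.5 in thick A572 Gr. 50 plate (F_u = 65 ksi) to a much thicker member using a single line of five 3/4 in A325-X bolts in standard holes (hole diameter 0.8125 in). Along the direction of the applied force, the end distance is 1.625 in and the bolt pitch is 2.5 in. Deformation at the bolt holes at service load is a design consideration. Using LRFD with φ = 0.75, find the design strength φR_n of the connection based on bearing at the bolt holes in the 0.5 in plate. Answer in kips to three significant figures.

Per bolt r_n = 1.2 l_c t F_u ≤ 2.4 d t F_u; upper limit = 2.4 × 0.75 × 0.5 × 65 = 58.5 kips.
Edge bolt: l_c = 1.625 − 0.8125/2 = 1.219 in → 1.2 × 1.219 × 0.5 × 65 = 47.53 → r_n = 47.53 kips.
Interior bolts: l_c = 2.5 − 0.8125 = 1.688 in → 1.2 × 1.688 × 0.5 × 65 = 65.81 → r_n = 58.5 kips.
R_n = 1 × 47.53 + 4 × 58.5 = 281.5 kips.
Design strength φR_n = 0.75 × 281.5 = 211 kips.

211 kips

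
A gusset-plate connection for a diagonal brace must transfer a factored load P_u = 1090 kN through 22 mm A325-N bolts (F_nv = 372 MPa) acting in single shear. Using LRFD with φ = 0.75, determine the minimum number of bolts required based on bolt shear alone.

A_b = π·22²/4 = 380.1 mm².
Per-bolt design strength φR_n = 0.75 × 372 × 380.1 × 1 / 1000 = 106.1 kN.
n ≥ 1090 / 106.1 = 10.28 → use 11 bolts.

11 bolts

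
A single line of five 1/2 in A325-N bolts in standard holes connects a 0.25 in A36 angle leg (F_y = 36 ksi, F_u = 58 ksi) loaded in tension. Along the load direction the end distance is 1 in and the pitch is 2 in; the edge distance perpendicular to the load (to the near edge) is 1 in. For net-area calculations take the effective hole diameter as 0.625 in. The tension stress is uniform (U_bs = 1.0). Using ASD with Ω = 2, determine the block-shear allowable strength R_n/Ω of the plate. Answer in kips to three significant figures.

29.3 kips

Shear plane L_v = 1 + 4·2 = 9 in; A_gv = 9 × 0.25 = 2.25 in².
A_nv = (9 − 4.5·0.625) × 0.25 = 1.547 in².
A_nt = (1 − 0.5·0.625) × 0.25 = 0.1719 in².
0.6 F_u A_nv = 53.83 kips; 0.6 F_y A_gv = 48.6 kips → shear yielding governs the shear term.
R_n = 48.6 + 1.0 × 58 × 0.1719 = 58.57 kips.
Allowable strength R_n/Ω = 58.57 / 2 = 29.3 kips.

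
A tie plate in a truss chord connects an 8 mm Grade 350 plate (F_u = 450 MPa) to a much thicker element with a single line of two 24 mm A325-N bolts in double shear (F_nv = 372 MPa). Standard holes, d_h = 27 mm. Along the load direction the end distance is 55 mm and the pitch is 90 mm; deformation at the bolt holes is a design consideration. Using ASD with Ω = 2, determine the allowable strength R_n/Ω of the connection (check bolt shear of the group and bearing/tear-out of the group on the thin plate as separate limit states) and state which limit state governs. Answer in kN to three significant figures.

193 kN (bearing governs)

Bolt shear: A_b = π·24²/4 = 452.4 mm²; R_n = 372 × 452.4 × 2 × 2 / 1000 = 673.2 kN → 673.2 / 2 = 337 kN.
Bearing (1.2 l_c t F_u ≤ 2.4 d t F_u): upper limit = 2.4·24·8·450 / 1000 = 207.4 kN.
  Edge l_c = 55 − 27/2 = 41.5 → r_n = 179.3 kN; interior l_c = 90 − 27 = 63 → r_n = 207.4 kN.
  R_n,bearing = 1·179.3 + 1·207.4 = 386.6 kN → 386.6 / 2 = 193 kN.
Bearing governs: 193 kN.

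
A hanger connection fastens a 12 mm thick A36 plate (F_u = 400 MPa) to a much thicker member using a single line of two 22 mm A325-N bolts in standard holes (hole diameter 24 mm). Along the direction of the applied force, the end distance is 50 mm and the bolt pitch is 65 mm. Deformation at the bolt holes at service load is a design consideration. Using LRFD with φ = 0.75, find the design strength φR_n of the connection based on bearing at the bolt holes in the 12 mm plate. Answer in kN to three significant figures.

Per bolt r_n = 1.2 l_c t F_u ≤ 2.4 d t F_u; upper limit = 2.4 × 22 × 12 × 400 / 1000 = 253.4 kN.
Edge bolt: l_c = 50 − 24/2 = 38 mm → 1.2 × 38 × 12 × 400 / 1000 = 218.9 → r_n = 218.9 kN.
Interior bolts: l_c = 65 − 24 = 41 mm → 1.2 × 41 × 12 × 400 / 1000 = 236.2 → r_n = 236.2 kN.
R_n = 1 × 218.9 + 1 × 236.2 = 455 kN.
Design strength φR_n = 0.75 × 455 = 341 kN.

341 kN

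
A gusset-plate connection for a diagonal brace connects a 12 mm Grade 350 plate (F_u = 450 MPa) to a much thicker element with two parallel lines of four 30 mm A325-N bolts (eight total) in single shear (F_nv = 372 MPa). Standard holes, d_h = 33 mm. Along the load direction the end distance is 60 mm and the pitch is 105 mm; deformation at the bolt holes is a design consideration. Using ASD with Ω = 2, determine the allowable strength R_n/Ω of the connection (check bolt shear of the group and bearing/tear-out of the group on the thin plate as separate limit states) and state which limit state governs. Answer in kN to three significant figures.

1050 kN (bolt shear governs)

Bolt shear: A_b = π·30²/4 = 706.9 mm²; R_n = 372 × 706.9 × 8 × 1 / 1000 = 2104 kN → 2104 / 2 = 1050 kN.
Bearing (1.2 l_c t F_u ≤ 2.4 d t F_u): upper limit = 2.4·30·12·450 / 1000 = 388.8 kN.
  Edge l_c = 60 − 33/2 = 43.5 → r_n = 281.9 kN; interior l_c = 105 − 33 = 72 → r_n = 388.8 kN.
  R_n,bearing = 2·281.9 + 6·388.8 = 2897 kN → 2897 / 2 = 1450 kN.
Bolt shear governs: 1050 kN.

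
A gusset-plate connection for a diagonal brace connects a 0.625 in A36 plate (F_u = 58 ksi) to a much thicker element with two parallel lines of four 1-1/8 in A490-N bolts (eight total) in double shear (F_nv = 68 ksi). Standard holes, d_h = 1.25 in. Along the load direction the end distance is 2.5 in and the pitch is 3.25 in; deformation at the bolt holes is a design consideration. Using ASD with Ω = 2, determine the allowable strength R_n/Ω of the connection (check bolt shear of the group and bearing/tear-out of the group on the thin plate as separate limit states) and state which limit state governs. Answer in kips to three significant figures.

343 kips (bearing governs)

Bolt shear: A_b = π·1.125²/4 = 0.994 in²; R_n = 68 × 0.994 × 8 × 2 = 1081 kips → 1081 / 2 = 541 kips.
Bearing (1.2 l_c t F_u ≤ 2.4 d t F_u): upper limit = 2.4·1.125·0.625·58 = 97.87 kips.
  Edge l_c = 2.5 − 1.25/2 = 1.875 → r_n = 81.56 kips; interior l_c = 3.25 − 1.25 = 2 → r_n = 87 kips.
  R_n,bearing = 2·81.56 + 6·87 = 685.1 kips → 685.1 / 2 = 343 kips.
Bearing governs: 343 kips.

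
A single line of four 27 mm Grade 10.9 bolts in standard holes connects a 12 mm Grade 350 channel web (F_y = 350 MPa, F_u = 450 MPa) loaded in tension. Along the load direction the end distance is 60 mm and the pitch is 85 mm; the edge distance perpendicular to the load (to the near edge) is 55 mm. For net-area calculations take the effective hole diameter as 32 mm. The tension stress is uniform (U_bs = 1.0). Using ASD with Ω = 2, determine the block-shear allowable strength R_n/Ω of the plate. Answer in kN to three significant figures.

Shear plane L_v = 60 + 3·85 = 315 mm; A_gv = 315 × 12 = 3780 mm².
A_nv = (315 − 3.5·32) × 12 = 2436 mm².
A_nt = (55 − 0.5·32) × 12 = 468 mm².
0.6 F_u A_nv = 657.7 kN; 0.6 F_y A_gv = 793.8 kN → shear rupture governs the shear term.
R_n = 657.7 + 1.0 × 450 × 468 / 1000 = 868.3 kN.
Allowable strength R_n/Ω = 868.3 / 2 = 434 kN.

434 kN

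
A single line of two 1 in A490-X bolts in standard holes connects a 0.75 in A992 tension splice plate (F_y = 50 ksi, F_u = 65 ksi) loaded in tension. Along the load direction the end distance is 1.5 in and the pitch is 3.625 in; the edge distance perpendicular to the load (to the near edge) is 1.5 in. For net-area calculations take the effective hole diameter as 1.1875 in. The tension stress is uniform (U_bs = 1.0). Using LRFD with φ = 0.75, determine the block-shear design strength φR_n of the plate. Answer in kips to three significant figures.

Shear plane L_v = 1.5 + 1·3.625 = 5.125 in; A_gv = 5.125 × 0.75 = 3.844 in².
A_nv = (5.125 − 1.5·1.1875) × 0.75 = 2.508 in².
A_nt = (1.5 − 0.5·1.1875) × 0.75 = 0.6797 in².
0.6 F_u A_nv = 97.8 kips; 0.6 F_y A_gv = 115.3 kips → shear rupture governs the shear term.
R_n = 97.8 + 1.0 × 65 × 0.6797 = 142 kips.
Design strength φR_n = 0.75 × 142 = 106 kips.

106 kips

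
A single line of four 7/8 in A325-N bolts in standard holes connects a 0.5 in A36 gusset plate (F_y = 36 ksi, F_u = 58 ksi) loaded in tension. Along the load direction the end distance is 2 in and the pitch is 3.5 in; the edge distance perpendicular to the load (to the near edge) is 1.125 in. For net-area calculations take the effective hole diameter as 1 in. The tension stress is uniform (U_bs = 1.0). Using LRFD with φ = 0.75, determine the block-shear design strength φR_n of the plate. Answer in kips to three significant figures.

115 kips

Shear plane L_v = 2 + 3·3.5 = 12.5 in; A_gv = 12.5 × 0.5 = 6.25 in².
A_nv = (12.5 − 3.5·1) × 0.5 = 4.5 in².
A_nt = (1.125 − 0.5·1) × 0.5 = 0.3125 in².
0.6 F_u A_nv = 156.6 kips; 0.6 F_y A_gv = 135 kips → shear yielding governs the shear term.
R_n = 135 + 1.0 × 58 × 0.3125 = 153.1 kips.
Design strength φR_n = 0.75 × 153.1 = 115 kips.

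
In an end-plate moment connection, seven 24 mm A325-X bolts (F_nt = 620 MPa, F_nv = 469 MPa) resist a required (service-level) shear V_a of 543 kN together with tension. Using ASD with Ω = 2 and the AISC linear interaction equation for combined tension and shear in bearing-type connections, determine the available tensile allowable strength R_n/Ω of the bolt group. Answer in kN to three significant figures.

558 kN

A_b = π·24²/4 = 452.4 mm²; f_rv = 543 × 1000 / (7 × 452.4) = 171.5 MPa.
F'_nt = 1.3 F_nt − (Ω F_nt / F_nv) f_rv = 1.3·620 − (2·620/469)·171.5 = 352.6 MPa, capped at F_nt → F'_nt = 352.6 MPa.
R_n = F'_nt · A_b · n = 352.6 × 452.4 × 7 / 1000 = 1117 kN.
Allowable strength R_n/Ω = 1117 / 2 = 558 kN.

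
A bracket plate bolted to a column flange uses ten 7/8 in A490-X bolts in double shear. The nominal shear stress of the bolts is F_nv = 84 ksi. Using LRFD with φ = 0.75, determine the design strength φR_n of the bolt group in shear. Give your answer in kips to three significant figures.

758 kips

A_b = π × 0.875² / 4 = 0.6013 in².
R_n = F_nv · A_b · n · n_s = 84 × 0.6013 × 10 × 2 = 1010 kips.
Design strength φR_n = 0.75 × 1010 = 758 kips.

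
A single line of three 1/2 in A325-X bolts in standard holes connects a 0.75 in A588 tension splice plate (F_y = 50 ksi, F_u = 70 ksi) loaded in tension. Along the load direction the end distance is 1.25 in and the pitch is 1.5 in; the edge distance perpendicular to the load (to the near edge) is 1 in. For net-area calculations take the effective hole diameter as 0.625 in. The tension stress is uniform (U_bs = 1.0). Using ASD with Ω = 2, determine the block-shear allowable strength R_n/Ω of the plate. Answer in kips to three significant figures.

60.4 kips

Shear plane L_v = 1.25 + 2·1.5 = 4.25 in; A_gv = 4.25 × 0.75 = 3.188 in².
A_nv = (4.25 − 2.5·0.625) × 0.75 = 2.016 in².
A_nt = (1 − 0.5·0.625) × 0.75 = 0.5156 in².
0.6 F_u A_nv = 84.66 kips; 0.6 F_y A_gv = 95.62 kips → shear rupture governs the shear term.
R_n = 84.66 + 1.0 × 70 × 0.5156 = 120.8 kips.
Allowable strength R_n/Ω = 120.8 / 2 = 60.4 kips.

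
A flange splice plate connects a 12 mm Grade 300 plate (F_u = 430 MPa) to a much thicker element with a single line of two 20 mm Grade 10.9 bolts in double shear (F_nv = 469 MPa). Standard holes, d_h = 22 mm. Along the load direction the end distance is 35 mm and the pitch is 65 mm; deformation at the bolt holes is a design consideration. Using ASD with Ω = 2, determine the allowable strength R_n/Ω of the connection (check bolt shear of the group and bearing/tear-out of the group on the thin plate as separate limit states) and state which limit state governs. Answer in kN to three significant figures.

Bolt shear: A_b = π·20²/4 = 314.2 mm²; R_n = 469 × 314.2 × 2 × 2 / 1000 = 589.4 kN → 589.4 / 2 = 295 kN.
Bearing (1.2 l_c t F_u ≤ 2.4 d t F_u): upper limit = 2.4·20·12·430 / 1000 = 247.7 kN.
  Edge l_c = 35 − 22/2 = 24 → r_n = 148.6 kN; interior l_c = 65 − 22 = 43 → r_n = 247.7 kN.
  R_n,bearing = 1·148.6 + 1·247.7 = 396.3 kN → 396.3 / 2 = 198 kN.
Bearing governs: 198 kN.

198 kN (bearing governs)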